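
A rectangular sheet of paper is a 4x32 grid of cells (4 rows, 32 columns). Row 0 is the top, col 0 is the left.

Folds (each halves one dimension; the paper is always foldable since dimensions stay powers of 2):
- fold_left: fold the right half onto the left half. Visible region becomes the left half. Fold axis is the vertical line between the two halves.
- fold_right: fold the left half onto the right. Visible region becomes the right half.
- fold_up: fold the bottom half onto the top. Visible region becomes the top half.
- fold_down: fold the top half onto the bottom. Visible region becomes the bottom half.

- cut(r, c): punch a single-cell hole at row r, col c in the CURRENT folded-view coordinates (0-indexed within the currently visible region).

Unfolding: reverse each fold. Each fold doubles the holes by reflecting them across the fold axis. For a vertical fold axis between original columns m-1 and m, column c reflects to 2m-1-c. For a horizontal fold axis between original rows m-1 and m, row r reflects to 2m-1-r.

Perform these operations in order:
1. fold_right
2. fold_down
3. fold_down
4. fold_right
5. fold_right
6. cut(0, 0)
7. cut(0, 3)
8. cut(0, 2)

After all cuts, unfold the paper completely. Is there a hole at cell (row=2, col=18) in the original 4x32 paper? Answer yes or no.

Op 1 fold_right: fold axis v@16; visible region now rows[0,4) x cols[16,32) = 4x16
Op 2 fold_down: fold axis h@2; visible region now rows[2,4) x cols[16,32) = 2x16
Op 3 fold_down: fold axis h@3; visible region now rows[3,4) x cols[16,32) = 1x16
Op 4 fold_right: fold axis v@24; visible region now rows[3,4) x cols[24,32) = 1x8
Op 5 fold_right: fold axis v@28; visible region now rows[3,4) x cols[28,32) = 1x4
Op 6 cut(0, 0): punch at orig (3,28); cuts so far [(3, 28)]; region rows[3,4) x cols[28,32) = 1x4
Op 7 cut(0, 3): punch at orig (3,31); cuts so far [(3, 28), (3, 31)]; region rows[3,4) x cols[28,32) = 1x4
Op 8 cut(0, 2): punch at orig (3,30); cuts so far [(3, 28), (3, 30), (3, 31)]; region rows[3,4) x cols[28,32) = 1x4
Unfold 1 (reflect across v@28): 6 holes -> [(3, 24), (3, 25), (3, 27), (3, 28), (3, 30), (3, 31)]
Unfold 2 (reflect across v@24): 12 holes -> [(3, 16), (3, 17), (3, 19), (3, 20), (3, 22), (3, 23), (3, 24), (3, 25), (3, 27), (3, 28), (3, 30), (3, 31)]
Unfold 3 (reflect across h@3): 24 holes -> [(2, 16), (2, 17), (2, 19), (2, 20), (2, 22), (2, 23), (2, 24), (2, 25), (2, 27), (2, 28), (2, 30), (2, 31), (3, 16), (3, 17), (3, 19), (3, 20), (3, 22), (3, 23), (3, 24), (3, 25), (3, 27), (3, 28), (3, 30), (3, 31)]
Unfold 4 (reflect across h@2): 48 holes -> [(0, 16), (0, 17), (0, 19), (0, 20), (0, 22), (0, 23), (0, 24), (0, 25), (0, 27), (0, 28), (0, 30), (0, 31), (1, 16), (1, 17), (1, 19), (1, 20), (1, 22), (1, 23), (1, 24), (1, 25), (1, 27), (1, 28), (1, 30), (1, 31), (2, 16), (2, 17), (2, 19), (2, 20), (2, 22), (2, 23), (2, 24), (2, 25), (2, 27), (2, 28), (2, 30), (2, 31), (3, 16), (3, 17), (3, 19), (3, 20), (3, 22), (3, 23), (3, 24), (3, 25), (3, 27), (3, 28), (3, 30), (3, 31)]
Unfold 5 (reflect across v@16): 96 holes -> [(0, 0), (0, 1), (0, 3), (0, 4), (0, 6), (0, 7), (0, 8), (0, 9), (0, 11), (0, 12), (0, 14), (0, 15), (0, 16), (0, 17), (0, 19), (0, 20), (0, 22), (0, 23), (0, 24), (0, 25), (0, 27), (0, 28), (0, 30), (0, 31), (1, 0), (1, 1), (1, 3), (1, 4), (1, 6), (1, 7), (1, 8), (1, 9), (1, 11), (1, 12), (1, 14), (1, 15), (1, 16), (1, 17), (1, 19), (1, 20), (1, 22), (1, 23), (1, 24), (1, 25), (1, 27), (1, 28), (1, 30), (1, 31), (2, 0), (2, 1), (2, 3), (2, 4), (2, 6), (2, 7), (2, 8), (2, 9), (2, 11), (2, 12), (2, 14), (2, 15), (2, 16), (2, 17), (2, 19), (2, 20), (2, 22), (2, 23), (2, 24), (2, 25), (2, 27), (2, 28), (2, 30), (2, 31), (3, 0), (3, 1), (3, 3), (3, 4), (3, 6), (3, 7), (3, 8), (3, 9), (3, 11), (3, 12), (3, 14), (3, 15), (3, 16), (3, 17), (3, 19), (3, 20), (3, 22), (3, 23), (3, 24), (3, 25), (3, 27), (3, 28), (3, 30), (3, 31)]
Holes: [(0, 0), (0, 1), (0, 3), (0, 4), (0, 6), (0, 7), (0, 8), (0, 9), (0, 11), (0, 12), (0, 14), (0, 15), (0, 16), (0, 17), (0, 19), (0, 20), (0, 22), (0, 23), (0, 24), (0, 25), (0, 27), (0, 28), (0, 30), (0, 31), (1, 0), (1, 1), (1, 3), (1, 4), (1, 6), (1, 7), (1, 8), (1, 9), (1, 11), (1, 12), (1, 14), (1, 15), (1, 16), (1, 17), (1, 19), (1, 20), (1, 22), (1, 23), (1, 24), (1, 25), (1, 27), (1, 28), (1, 30), (1, 31), (2, 0), (2, 1), (2, 3), (2, 4), (2, 6), (2, 7), (2, 8), (2, 9), (2, 11), (2, 12), (2, 14), (2, 15), (2, 16), (2, 17), (2, 19), (2, 20), (2, 22), (2, 23), (2, 24), (2, 25), (2, 27), (2, 28), (2, 30), (2, 31), (3, 0), (3, 1), (3, 3), (3, 4), (3, 6), (3, 7), (3, 8), (3, 9), (3, 11), (3, 12), (3, 14), (3, 15), (3, 16), (3, 17), (3, 19), (3, 20), (3, 22), (3, 23), (3, 24), (3, 25), (3, 27), (3, 28), (3, 30), (3, 31)]

Answer: no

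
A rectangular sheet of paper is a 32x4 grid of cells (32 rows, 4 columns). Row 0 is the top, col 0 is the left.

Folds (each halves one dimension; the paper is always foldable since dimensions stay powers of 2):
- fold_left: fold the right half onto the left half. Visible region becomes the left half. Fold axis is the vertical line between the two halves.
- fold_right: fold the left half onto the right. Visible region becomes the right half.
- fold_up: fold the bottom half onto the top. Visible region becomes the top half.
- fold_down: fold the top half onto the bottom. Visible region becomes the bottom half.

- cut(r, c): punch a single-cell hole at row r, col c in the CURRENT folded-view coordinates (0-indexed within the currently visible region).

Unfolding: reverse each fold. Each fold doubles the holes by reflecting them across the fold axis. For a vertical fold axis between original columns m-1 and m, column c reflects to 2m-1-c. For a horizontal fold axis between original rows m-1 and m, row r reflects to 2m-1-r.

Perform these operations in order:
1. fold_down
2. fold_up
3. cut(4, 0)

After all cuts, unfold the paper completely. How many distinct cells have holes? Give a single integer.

Answer: 4

Derivation:
Op 1 fold_down: fold axis h@16; visible region now rows[16,32) x cols[0,4) = 16x4
Op 2 fold_up: fold axis h@24; visible region now rows[16,24) x cols[0,4) = 8x4
Op 3 cut(4, 0): punch at orig (20,0); cuts so far [(20, 0)]; region rows[16,24) x cols[0,4) = 8x4
Unfold 1 (reflect across h@24): 2 holes -> [(20, 0), (27, 0)]
Unfold 2 (reflect across h@16): 4 holes -> [(4, 0), (11, 0), (20, 0), (27, 0)]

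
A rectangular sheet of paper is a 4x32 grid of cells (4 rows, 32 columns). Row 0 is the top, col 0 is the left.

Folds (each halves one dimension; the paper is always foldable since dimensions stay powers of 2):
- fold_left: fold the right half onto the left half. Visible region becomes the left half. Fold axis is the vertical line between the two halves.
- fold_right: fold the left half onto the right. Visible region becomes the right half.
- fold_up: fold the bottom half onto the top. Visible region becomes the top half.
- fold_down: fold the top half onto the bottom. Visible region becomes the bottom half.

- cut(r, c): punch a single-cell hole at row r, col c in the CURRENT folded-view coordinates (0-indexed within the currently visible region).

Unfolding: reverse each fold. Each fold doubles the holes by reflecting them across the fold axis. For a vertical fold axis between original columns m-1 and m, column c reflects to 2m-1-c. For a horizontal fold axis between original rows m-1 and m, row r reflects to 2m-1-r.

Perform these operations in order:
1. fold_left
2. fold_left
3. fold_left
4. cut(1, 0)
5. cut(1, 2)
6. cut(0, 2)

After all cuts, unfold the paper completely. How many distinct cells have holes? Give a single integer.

Answer: 24

Derivation:
Op 1 fold_left: fold axis v@16; visible region now rows[0,4) x cols[0,16) = 4x16
Op 2 fold_left: fold axis v@8; visible region now rows[0,4) x cols[0,8) = 4x8
Op 3 fold_left: fold axis v@4; visible region now rows[0,4) x cols[0,4) = 4x4
Op 4 cut(1, 0): punch at orig (1,0); cuts so far [(1, 0)]; region rows[0,4) x cols[0,4) = 4x4
Op 5 cut(1, 2): punch at orig (1,2); cuts so far [(1, 0), (1, 2)]; region rows[0,4) x cols[0,4) = 4x4
Op 6 cut(0, 2): punch at orig (0,2); cuts so far [(0, 2), (1, 0), (1, 2)]; region rows[0,4) x cols[0,4) = 4x4
Unfold 1 (reflect across v@4): 6 holes -> [(0, 2), (0, 5), (1, 0), (1, 2), (1, 5), (1, 7)]
Unfold 2 (reflect across v@8): 12 holes -> [(0, 2), (0, 5), (0, 10), (0, 13), (1, 0), (1, 2), (1, 5), (1, 7), (1, 8), (1, 10), (1, 13), (1, 15)]
Unfold 3 (reflect across v@16): 24 holes -> [(0, 2), (0, 5), (0, 10), (0, 13), (0, 18), (0, 21), (0, 26), (0, 29), (1, 0), (1, 2), (1, 5), (1, 7), (1, 8), (1, 10), (1, 13), (1, 15), (1, 16), (1, 18), (1, 21), (1, 23), (1, 24), (1, 26), (1, 29), (1, 31)]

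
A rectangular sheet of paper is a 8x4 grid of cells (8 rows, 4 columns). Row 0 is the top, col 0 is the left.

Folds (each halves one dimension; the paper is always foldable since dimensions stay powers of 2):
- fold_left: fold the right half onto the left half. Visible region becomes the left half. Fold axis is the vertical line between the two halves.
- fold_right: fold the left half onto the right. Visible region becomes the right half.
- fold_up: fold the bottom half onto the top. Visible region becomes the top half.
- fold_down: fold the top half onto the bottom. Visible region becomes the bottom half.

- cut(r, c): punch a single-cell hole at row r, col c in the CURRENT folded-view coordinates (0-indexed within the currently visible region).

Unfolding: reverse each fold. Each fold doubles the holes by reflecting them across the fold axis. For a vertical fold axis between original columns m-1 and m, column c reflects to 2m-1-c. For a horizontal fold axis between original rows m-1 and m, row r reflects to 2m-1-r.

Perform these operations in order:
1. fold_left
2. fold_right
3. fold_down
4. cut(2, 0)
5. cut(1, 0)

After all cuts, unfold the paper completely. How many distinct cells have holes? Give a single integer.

Answer: 16

Derivation:
Op 1 fold_left: fold axis v@2; visible region now rows[0,8) x cols[0,2) = 8x2
Op 2 fold_right: fold axis v@1; visible region now rows[0,8) x cols[1,2) = 8x1
Op 3 fold_down: fold axis h@4; visible region now rows[4,8) x cols[1,2) = 4x1
Op 4 cut(2, 0): punch at orig (6,1); cuts so far [(6, 1)]; region rows[4,8) x cols[1,2) = 4x1
Op 5 cut(1, 0): punch at orig (5,1); cuts so far [(5, 1), (6, 1)]; region rows[4,8) x cols[1,2) = 4x1
Unfold 1 (reflect across h@4): 4 holes -> [(1, 1), (2, 1), (5, 1), (6, 1)]
Unfold 2 (reflect across v@1): 8 holes -> [(1, 0), (1, 1), (2, 0), (2, 1), (5, 0), (5, 1), (6, 0), (6, 1)]
Unfold 3 (reflect across v@2): 16 holes -> [(1, 0), (1, 1), (1, 2), (1, 3), (2, 0), (2, 1), (2, 2), (2, 3), (5, 0), (5, 1), (5, 2), (5, 3), (6, 0), (6, 1), (6, 2), (6, 3)]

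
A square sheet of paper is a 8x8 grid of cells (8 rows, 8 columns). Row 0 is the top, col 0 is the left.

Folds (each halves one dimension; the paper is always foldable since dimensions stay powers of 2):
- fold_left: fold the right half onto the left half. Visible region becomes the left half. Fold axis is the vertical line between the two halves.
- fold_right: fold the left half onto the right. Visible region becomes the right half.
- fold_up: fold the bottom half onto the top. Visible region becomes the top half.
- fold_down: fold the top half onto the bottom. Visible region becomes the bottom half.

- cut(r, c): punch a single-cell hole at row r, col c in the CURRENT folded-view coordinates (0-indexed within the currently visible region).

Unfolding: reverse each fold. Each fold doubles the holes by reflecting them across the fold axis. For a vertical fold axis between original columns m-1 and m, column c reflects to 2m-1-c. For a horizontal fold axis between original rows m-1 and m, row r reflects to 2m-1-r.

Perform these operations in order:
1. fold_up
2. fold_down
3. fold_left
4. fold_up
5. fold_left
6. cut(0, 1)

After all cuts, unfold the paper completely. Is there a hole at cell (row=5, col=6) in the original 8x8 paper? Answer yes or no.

Op 1 fold_up: fold axis h@4; visible region now rows[0,4) x cols[0,8) = 4x8
Op 2 fold_down: fold axis h@2; visible region now rows[2,4) x cols[0,8) = 2x8
Op 3 fold_left: fold axis v@4; visible region now rows[2,4) x cols[0,4) = 2x4
Op 4 fold_up: fold axis h@3; visible region now rows[2,3) x cols[0,4) = 1x4
Op 5 fold_left: fold axis v@2; visible region now rows[2,3) x cols[0,2) = 1x2
Op 6 cut(0, 1): punch at orig (2,1); cuts so far [(2, 1)]; region rows[2,3) x cols[0,2) = 1x2
Unfold 1 (reflect across v@2): 2 holes -> [(2, 1), (2, 2)]
Unfold 2 (reflect across h@3): 4 holes -> [(2, 1), (2, 2), (3, 1), (3, 2)]
Unfold 3 (reflect across v@4): 8 holes -> [(2, 1), (2, 2), (2, 5), (2, 6), (3, 1), (3, 2), (3, 5), (3, 6)]
Unfold 4 (reflect across h@2): 16 holes -> [(0, 1), (0, 2), (0, 5), (0, 6), (1, 1), (1, 2), (1, 5), (1, 6), (2, 1), (2, 2), (2, 5), (2, 6), (3, 1), (3, 2), (3, 5), (3, 6)]
Unfold 5 (reflect across h@4): 32 holes -> [(0, 1), (0, 2), (0, 5), (0, 6), (1, 1), (1, 2), (1, 5), (1, 6), (2, 1), (2, 2), (2, 5), (2, 6), (3, 1), (3, 2), (3, 5), (3, 6), (4, 1), (4, 2), (4, 5), (4, 6), (5, 1), (5, 2), (5, 5), (5, 6), (6, 1), (6, 2), (6, 5), (6, 6), (7, 1), (7, 2), (7, 5), (7, 6)]
Holes: [(0, 1), (0, 2), (0, 5), (0, 6), (1, 1), (1, 2), (1, 5), (1, 6), (2, 1), (2, 2), (2, 5), (2, 6), (3, 1), (3, 2), (3, 5), (3, 6), (4, 1), (4, 2), (4, 5), (4, 6), (5, 1), (5, 2), (5, 5), (5, 6), (6, 1), (6, 2), (6, 5), (6, 6), (7, 1), (7, 2), (7, 5), (7, 6)]

Answer: yes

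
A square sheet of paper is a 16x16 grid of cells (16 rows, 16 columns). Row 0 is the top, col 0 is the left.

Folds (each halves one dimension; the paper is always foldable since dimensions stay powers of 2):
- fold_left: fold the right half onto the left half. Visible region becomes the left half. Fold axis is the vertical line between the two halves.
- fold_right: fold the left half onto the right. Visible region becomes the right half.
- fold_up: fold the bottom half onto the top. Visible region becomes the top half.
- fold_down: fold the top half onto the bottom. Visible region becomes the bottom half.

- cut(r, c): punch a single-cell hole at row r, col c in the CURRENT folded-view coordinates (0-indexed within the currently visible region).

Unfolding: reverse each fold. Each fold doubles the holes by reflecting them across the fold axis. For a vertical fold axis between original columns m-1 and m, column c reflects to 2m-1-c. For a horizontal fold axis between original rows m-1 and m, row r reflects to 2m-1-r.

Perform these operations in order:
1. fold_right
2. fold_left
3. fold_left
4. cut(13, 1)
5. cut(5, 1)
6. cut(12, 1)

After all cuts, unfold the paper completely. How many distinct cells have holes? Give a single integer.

Op 1 fold_right: fold axis v@8; visible region now rows[0,16) x cols[8,16) = 16x8
Op 2 fold_left: fold axis v@12; visible region now rows[0,16) x cols[8,12) = 16x4
Op 3 fold_left: fold axis v@10; visible region now rows[0,16) x cols[8,10) = 16x2
Op 4 cut(13, 1): punch at orig (13,9); cuts so far [(13, 9)]; region rows[0,16) x cols[8,10) = 16x2
Op 5 cut(5, 1): punch at orig (5,9); cuts so far [(5, 9), (13, 9)]; region rows[0,16) x cols[8,10) = 16x2
Op 6 cut(12, 1): punch at orig (12,9); cuts so far [(5, 9), (12, 9), (13, 9)]; region rows[0,16) x cols[8,10) = 16x2
Unfold 1 (reflect across v@10): 6 holes -> [(5, 9), (5, 10), (12, 9), (12, 10), (13, 9), (13, 10)]
Unfold 2 (reflect across v@12): 12 holes -> [(5, 9), (5, 10), (5, 13), (5, 14), (12, 9), (12, 10), (12, 13), (12, 14), (13, 9), (13, 10), (13, 13), (13, 14)]
Unfold 3 (reflect across v@8): 24 holes -> [(5, 1), (5, 2), (5, 5), (5, 6), (5, 9), (5, 10), (5, 13), (5, 14), (12, 1), (12, 2), (12, 5), (12, 6), (12, 9), (12, 10), (12, 13), (12, 14), (13, 1), (13, 2), (13, 5), (13, 6), (13, 9), (13, 10), (13, 13), (13, 14)]

Answer: 24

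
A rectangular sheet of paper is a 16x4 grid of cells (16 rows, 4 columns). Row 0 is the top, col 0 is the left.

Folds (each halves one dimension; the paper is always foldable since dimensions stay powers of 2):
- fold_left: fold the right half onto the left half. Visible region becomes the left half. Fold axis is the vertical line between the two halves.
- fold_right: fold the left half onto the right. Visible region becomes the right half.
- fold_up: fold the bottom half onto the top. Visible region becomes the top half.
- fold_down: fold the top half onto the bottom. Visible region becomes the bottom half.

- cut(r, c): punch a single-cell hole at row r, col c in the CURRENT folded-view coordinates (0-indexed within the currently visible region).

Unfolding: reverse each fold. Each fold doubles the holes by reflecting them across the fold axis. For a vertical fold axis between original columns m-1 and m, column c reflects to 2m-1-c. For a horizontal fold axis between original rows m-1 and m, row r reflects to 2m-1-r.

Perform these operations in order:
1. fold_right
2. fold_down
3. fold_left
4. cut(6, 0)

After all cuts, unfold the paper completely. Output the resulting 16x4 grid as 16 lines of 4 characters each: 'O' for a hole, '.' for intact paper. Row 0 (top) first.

Answer: ....
OOOO
....
....
....
....
....
....
....
....
....
....
....
....
OOOO
....

Derivation:
Op 1 fold_right: fold axis v@2; visible region now rows[0,16) x cols[2,4) = 16x2
Op 2 fold_down: fold axis h@8; visible region now rows[8,16) x cols[2,4) = 8x2
Op 3 fold_left: fold axis v@3; visible region now rows[8,16) x cols[2,3) = 8x1
Op 4 cut(6, 0): punch at orig (14,2); cuts so far [(14, 2)]; region rows[8,16) x cols[2,3) = 8x1
Unfold 1 (reflect across v@3): 2 holes -> [(14, 2), (14, 3)]
Unfold 2 (reflect across h@8): 4 holes -> [(1, 2), (1, 3), (14, 2), (14, 3)]
Unfold 3 (reflect across v@2): 8 holes -> [(1, 0), (1, 1), (1, 2), (1, 3), (14, 0), (14, 1), (14, 2), (14, 3)]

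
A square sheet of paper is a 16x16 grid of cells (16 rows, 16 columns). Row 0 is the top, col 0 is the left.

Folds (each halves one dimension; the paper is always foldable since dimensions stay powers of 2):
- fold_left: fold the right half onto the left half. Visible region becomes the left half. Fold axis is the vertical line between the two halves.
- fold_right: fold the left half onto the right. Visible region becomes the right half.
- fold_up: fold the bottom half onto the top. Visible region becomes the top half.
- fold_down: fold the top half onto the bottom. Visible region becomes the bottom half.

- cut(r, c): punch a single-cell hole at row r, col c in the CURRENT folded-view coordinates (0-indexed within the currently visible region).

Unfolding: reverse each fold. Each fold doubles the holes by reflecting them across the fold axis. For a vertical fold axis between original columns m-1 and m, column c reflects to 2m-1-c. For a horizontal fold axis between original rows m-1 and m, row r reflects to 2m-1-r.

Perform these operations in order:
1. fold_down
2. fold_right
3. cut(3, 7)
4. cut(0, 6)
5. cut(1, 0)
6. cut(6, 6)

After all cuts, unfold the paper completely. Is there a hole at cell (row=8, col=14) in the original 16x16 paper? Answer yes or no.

Answer: yes

Derivation:
Op 1 fold_down: fold axis h@8; visible region now rows[8,16) x cols[0,16) = 8x16
Op 2 fold_right: fold axis v@8; visible region now rows[8,16) x cols[8,16) = 8x8
Op 3 cut(3, 7): punch at orig (11,15); cuts so far [(11, 15)]; region rows[8,16) x cols[8,16) = 8x8
Op 4 cut(0, 6): punch at orig (8,14); cuts so far [(8, 14), (11, 15)]; region rows[8,16) x cols[8,16) = 8x8
Op 5 cut(1, 0): punch at orig (9,8); cuts so far [(8, 14), (9, 8), (11, 15)]; region rows[8,16) x cols[8,16) = 8x8
Op 6 cut(6, 6): punch at orig (14,14); cuts so far [(8, 14), (9, 8), (11, 15), (14, 14)]; region rows[8,16) x cols[8,16) = 8x8
Unfold 1 (reflect across v@8): 8 holes -> [(8, 1), (8, 14), (9, 7), (9, 8), (11, 0), (11, 15), (14, 1), (14, 14)]
Unfold 2 (reflect across h@8): 16 holes -> [(1, 1), (1, 14), (4, 0), (4, 15), (6, 7), (6, 8), (7, 1), (7, 14), (8, 1), (8, 14), (9, 7), (9, 8), (11, 0), (11, 15), (14, 1), (14, 14)]
Holes: [(1, 1), (1, 14), (4, 0), (4, 15), (6, 7), (6, 8), (7, 1), (7, 14), (8, 1), (8, 14), (9, 7), (9, 8), (11, 0), (11, 15), (14, 1), (14, 14)]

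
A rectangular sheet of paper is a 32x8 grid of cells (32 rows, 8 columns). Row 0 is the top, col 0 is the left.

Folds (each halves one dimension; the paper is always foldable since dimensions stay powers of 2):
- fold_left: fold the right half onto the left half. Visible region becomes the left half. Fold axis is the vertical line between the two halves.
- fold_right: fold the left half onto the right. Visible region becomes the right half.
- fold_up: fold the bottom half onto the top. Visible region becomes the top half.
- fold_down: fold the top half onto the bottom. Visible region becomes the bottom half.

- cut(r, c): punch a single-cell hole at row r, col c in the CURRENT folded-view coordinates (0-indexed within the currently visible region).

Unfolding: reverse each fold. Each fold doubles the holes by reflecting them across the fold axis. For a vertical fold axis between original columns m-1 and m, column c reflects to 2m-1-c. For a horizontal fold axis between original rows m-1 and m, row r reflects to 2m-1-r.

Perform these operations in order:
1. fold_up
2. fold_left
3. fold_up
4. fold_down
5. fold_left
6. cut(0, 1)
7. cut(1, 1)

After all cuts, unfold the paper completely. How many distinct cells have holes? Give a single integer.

Answer: 64

Derivation:
Op 1 fold_up: fold axis h@16; visible region now rows[0,16) x cols[0,8) = 16x8
Op 2 fold_left: fold axis v@4; visible region now rows[0,16) x cols[0,4) = 16x4
Op 3 fold_up: fold axis h@8; visible region now rows[0,8) x cols[0,4) = 8x4
Op 4 fold_down: fold axis h@4; visible region now rows[4,8) x cols[0,4) = 4x4
Op 5 fold_left: fold axis v@2; visible region now rows[4,8) x cols[0,2) = 4x2
Op 6 cut(0, 1): punch at orig (4,1); cuts so far [(4, 1)]; region rows[4,8) x cols[0,2) = 4x2
Op 7 cut(1, 1): punch at orig (5,1); cuts so far [(4, 1), (5, 1)]; region rows[4,8) x cols[0,2) = 4x2
Unfold 1 (reflect across v@2): 4 holes -> [(4, 1), (4, 2), (5, 1), (5, 2)]
Unfold 2 (reflect across h@4): 8 holes -> [(2, 1), (2, 2), (3, 1), (3, 2), (4, 1), (4, 2), (5, 1), (5, 2)]
Unfold 3 (reflect across h@8): 16 holes -> [(2, 1), (2, 2), (3, 1), (3, 2), (4, 1), (4, 2), (5, 1), (5, 2), (10, 1), (10, 2), (11, 1), (11, 2), (12, 1), (12, 2), (13, 1), (13, 2)]
Unfold 4 (reflect across v@4): 32 holes -> [(2, 1), (2, 2), (2, 5), (2, 6), (3, 1), (3, 2), (3, 5), (3, 6), (4, 1), (4, 2), (4, 5), (4, 6), (5, 1), (5, 2), (5, 5), (5, 6), (10, 1), (10, 2), (10, 5), (10, 6), (11, 1), (11, 2), (11, 5), (11, 6), (12, 1), (12, 2), (12, 5), (12, 6), (13, 1), (13, 2), (13, 5), (13, 6)]
Unfold 5 (reflect across h@16): 64 holes -> [(2, 1), (2, 2), (2, 5), (2, 6), (3, 1), (3, 2), (3, 5), (3, 6), (4, 1), (4, 2), (4, 5), (4, 6), (5, 1), (5, 2), (5, 5), (5, 6), (10, 1), (10, 2), (10, 5), (10, 6), (11, 1), (11, 2), (11, 5), (11, 6), (12, 1), (12, 2), (12, 5), (12, 6), (13, 1), (13, 2), (13, 5), (13, 6), (18, 1), (18, 2), (18, 5), (18, 6), (19, 1), (19, 2), (19, 5), (19, 6), (20, 1), (20, 2), (20, 5), (20, 6), (21, 1), (21, 2), (21, 5), (21, 6), (26, 1), (26, 2), (26, 5), (26, 6), (27, 1), (27, 2), (27, 5), (27, 6), (28, 1), (28, 2), (28, 5), (28, 6), (29, 1), (29, 2), (29, 5), (29, 6)]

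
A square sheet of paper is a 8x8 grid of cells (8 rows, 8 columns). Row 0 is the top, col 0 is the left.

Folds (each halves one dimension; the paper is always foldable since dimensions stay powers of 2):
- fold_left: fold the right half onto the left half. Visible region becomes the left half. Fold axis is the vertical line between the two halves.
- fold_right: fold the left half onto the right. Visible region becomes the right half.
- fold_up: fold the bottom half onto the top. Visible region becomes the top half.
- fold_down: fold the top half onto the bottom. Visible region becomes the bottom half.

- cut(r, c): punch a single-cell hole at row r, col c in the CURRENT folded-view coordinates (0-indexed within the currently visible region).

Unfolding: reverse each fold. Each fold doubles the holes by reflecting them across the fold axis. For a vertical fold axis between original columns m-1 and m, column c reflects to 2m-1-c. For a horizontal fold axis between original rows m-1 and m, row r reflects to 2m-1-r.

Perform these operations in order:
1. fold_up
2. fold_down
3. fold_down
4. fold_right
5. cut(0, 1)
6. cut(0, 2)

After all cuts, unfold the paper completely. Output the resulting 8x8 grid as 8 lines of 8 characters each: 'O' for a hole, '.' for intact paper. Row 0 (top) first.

Answer: .OO..OO.
.OO..OO.
.OO..OO.
.OO..OO.
.OO..OO.
.OO..OO.
.OO..OO.
.OO..OO.

Derivation:
Op 1 fold_up: fold axis h@4; visible region now rows[0,4) x cols[0,8) = 4x8
Op 2 fold_down: fold axis h@2; visible region now rows[2,4) x cols[0,8) = 2x8
Op 3 fold_down: fold axis h@3; visible region now rows[3,4) x cols[0,8) = 1x8
Op 4 fold_right: fold axis v@4; visible region now rows[3,4) x cols[4,8) = 1x4
Op 5 cut(0, 1): punch at orig (3,5); cuts so far [(3, 5)]; region rows[3,4) x cols[4,8) = 1x4
Op 6 cut(0, 2): punch at orig (3,6); cuts so far [(3, 5), (3, 6)]; region rows[3,4) x cols[4,8) = 1x4
Unfold 1 (reflect across v@4): 4 holes -> [(3, 1), (3, 2), (3, 5), (3, 6)]
Unfold 2 (reflect across h@3): 8 holes -> [(2, 1), (2, 2), (2, 5), (2, 6), (3, 1), (3, 2), (3, 5), (3, 6)]
Unfold 3 (reflect across h@2): 16 holes -> [(0, 1), (0, 2), (0, 5), (0, 6), (1, 1), (1, 2), (1, 5), (1, 6), (2, 1), (2, 2), (2, 5), (2, 6), (3, 1), (3, 2), (3, 5), (3, 6)]
Unfold 4 (reflect across h@4): 32 holes -> [(0, 1), (0, 2), (0, 5), (0, 6), (1, 1), (1, 2), (1, 5), (1, 6), (2, 1), (2, 2), (2, 5), (2, 6), (3, 1), (3, 2), (3, 5), (3, 6), (4, 1), (4, 2), (4, 5), (4, 6), (5, 1), (5, 2), (5, 5), (5, 6), (6, 1), (6, 2), (6, 5), (6, 6), (7, 1), (7, 2), (7, 5), (7, 6)]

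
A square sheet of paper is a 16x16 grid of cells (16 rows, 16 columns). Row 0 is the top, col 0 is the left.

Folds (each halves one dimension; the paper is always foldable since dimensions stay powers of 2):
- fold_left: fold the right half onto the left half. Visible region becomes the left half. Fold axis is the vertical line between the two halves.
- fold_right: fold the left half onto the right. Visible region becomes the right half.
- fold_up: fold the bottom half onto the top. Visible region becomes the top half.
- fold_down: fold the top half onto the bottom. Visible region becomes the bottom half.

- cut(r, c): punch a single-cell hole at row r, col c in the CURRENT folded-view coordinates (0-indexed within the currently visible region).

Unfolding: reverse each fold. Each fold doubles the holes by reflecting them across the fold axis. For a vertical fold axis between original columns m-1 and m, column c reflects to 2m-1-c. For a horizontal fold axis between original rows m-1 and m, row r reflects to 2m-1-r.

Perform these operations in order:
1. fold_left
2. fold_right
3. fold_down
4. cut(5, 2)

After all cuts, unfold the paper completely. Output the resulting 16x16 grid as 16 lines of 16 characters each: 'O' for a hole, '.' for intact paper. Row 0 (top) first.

Op 1 fold_left: fold axis v@8; visible region now rows[0,16) x cols[0,8) = 16x8
Op 2 fold_right: fold axis v@4; visible region now rows[0,16) x cols[4,8) = 16x4
Op 3 fold_down: fold axis h@8; visible region now rows[8,16) x cols[4,8) = 8x4
Op 4 cut(5, 2): punch at orig (13,6); cuts so far [(13, 6)]; region rows[8,16) x cols[4,8) = 8x4
Unfold 1 (reflect across h@8): 2 holes -> [(2, 6), (13, 6)]
Unfold 2 (reflect across v@4): 4 holes -> [(2, 1), (2, 6), (13, 1), (13, 6)]
Unfold 3 (reflect across v@8): 8 holes -> [(2, 1), (2, 6), (2, 9), (2, 14), (13, 1), (13, 6), (13, 9), (13, 14)]

Answer: ................
................
.O....O..O....O.
................
................
................
................
................
................
................
................
................
................
.O....O..O....O.
................
................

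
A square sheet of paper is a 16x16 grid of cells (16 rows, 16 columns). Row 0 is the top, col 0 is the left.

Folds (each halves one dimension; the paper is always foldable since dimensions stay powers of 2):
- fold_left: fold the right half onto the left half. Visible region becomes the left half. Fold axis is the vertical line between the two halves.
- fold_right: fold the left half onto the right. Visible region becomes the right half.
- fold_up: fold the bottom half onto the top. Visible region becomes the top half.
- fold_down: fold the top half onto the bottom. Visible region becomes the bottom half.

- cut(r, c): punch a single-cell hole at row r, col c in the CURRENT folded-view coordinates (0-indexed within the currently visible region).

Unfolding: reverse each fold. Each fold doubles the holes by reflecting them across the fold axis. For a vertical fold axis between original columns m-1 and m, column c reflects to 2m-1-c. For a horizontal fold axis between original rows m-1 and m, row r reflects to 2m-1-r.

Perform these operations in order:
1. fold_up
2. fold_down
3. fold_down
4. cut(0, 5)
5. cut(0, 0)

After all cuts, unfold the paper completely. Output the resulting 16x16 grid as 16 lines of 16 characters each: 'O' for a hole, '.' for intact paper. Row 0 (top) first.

Op 1 fold_up: fold axis h@8; visible region now rows[0,8) x cols[0,16) = 8x16
Op 2 fold_down: fold axis h@4; visible region now rows[4,8) x cols[0,16) = 4x16
Op 3 fold_down: fold axis h@6; visible region now rows[6,8) x cols[0,16) = 2x16
Op 4 cut(0, 5): punch at orig (6,5); cuts so far [(6, 5)]; region rows[6,8) x cols[0,16) = 2x16
Op 5 cut(0, 0): punch at orig (6,0); cuts so far [(6, 0), (6, 5)]; region rows[6,8) x cols[0,16) = 2x16
Unfold 1 (reflect across h@6): 4 holes -> [(5, 0), (5, 5), (6, 0), (6, 5)]
Unfold 2 (reflect across h@4): 8 holes -> [(1, 0), (1, 5), (2, 0), (2, 5), (5, 0), (5, 5), (6, 0), (6, 5)]
Unfold 3 (reflect across h@8): 16 holes -> [(1, 0), (1, 5), (2, 0), (2, 5), (5, 0), (5, 5), (6, 0), (6, 5), (9, 0), (9, 5), (10, 0), (10, 5), (13, 0), (13, 5), (14, 0), (14, 5)]

Answer: ................
O....O..........
O....O..........
................
................
O....O..........
O....O..........
................
................
O....O..........
O....O..........
................
................
O....O..........
O....O..........
................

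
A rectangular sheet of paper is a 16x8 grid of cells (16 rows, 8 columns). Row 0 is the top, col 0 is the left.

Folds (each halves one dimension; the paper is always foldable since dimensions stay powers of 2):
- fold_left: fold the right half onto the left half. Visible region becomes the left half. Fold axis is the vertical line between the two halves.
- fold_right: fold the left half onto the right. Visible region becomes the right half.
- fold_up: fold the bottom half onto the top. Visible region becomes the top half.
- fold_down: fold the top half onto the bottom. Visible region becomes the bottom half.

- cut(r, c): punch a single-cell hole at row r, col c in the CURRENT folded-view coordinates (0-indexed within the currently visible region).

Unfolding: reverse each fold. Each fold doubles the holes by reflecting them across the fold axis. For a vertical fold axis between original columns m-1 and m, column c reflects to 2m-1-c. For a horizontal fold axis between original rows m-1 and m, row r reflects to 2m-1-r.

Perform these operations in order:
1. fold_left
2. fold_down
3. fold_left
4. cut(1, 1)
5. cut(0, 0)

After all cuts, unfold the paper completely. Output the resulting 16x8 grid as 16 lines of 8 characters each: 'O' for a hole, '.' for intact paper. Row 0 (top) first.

Answer: ........
........
........
........
........
........
.OO..OO.
O..OO..O
O..OO..O
.OO..OO.
........
........
........
........
........
........

Derivation:
Op 1 fold_left: fold axis v@4; visible region now rows[0,16) x cols[0,4) = 16x4
Op 2 fold_down: fold axis h@8; visible region now rows[8,16) x cols[0,4) = 8x4
Op 3 fold_left: fold axis v@2; visible region now rows[8,16) x cols[0,2) = 8x2
Op 4 cut(1, 1): punch at orig (9,1); cuts so far [(9, 1)]; region rows[8,16) x cols[0,2) = 8x2
Op 5 cut(0, 0): punch at orig (8,0); cuts so far [(8, 0), (9, 1)]; region rows[8,16) x cols[0,2) = 8x2
Unfold 1 (reflect across v@2): 4 holes -> [(8, 0), (8, 3), (9, 1), (9, 2)]
Unfold 2 (reflect across h@8): 8 holes -> [(6, 1), (6, 2), (7, 0), (7, 3), (8, 0), (8, 3), (9, 1), (9, 2)]
Unfold 3 (reflect across v@4): 16 holes -> [(6, 1), (6, 2), (6, 5), (6, 6), (7, 0), (7, 3), (7, 4), (7, 7), (8, 0), (8, 3), (8, 4), (8, 7), (9, 1), (9, 2), (9, 5), (9, 6)]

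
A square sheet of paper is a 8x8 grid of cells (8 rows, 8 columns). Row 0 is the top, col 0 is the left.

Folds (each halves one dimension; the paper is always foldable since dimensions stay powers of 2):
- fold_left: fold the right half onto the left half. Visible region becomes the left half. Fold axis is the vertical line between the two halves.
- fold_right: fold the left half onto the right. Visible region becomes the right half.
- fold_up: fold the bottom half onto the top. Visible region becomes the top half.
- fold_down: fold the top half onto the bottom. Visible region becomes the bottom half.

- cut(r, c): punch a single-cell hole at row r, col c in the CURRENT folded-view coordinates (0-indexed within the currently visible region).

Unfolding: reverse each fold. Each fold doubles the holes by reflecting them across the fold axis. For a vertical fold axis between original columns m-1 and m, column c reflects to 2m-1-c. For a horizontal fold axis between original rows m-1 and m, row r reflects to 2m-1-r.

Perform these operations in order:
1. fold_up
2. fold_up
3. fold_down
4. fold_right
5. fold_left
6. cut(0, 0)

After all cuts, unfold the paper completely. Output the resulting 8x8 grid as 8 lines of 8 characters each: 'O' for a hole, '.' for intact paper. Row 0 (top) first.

Op 1 fold_up: fold axis h@4; visible region now rows[0,4) x cols[0,8) = 4x8
Op 2 fold_up: fold axis h@2; visible region now rows[0,2) x cols[0,8) = 2x8
Op 3 fold_down: fold axis h@1; visible region now rows[1,2) x cols[0,8) = 1x8
Op 4 fold_right: fold axis v@4; visible region now rows[1,2) x cols[4,8) = 1x4
Op 5 fold_left: fold axis v@6; visible region now rows[1,2) x cols[4,6) = 1x2
Op 6 cut(0, 0): punch at orig (1,4); cuts so far [(1, 4)]; region rows[1,2) x cols[4,6) = 1x2
Unfold 1 (reflect across v@6): 2 holes -> [(1, 4), (1, 7)]
Unfold 2 (reflect across v@4): 4 holes -> [(1, 0), (1, 3), (1, 4), (1, 7)]
Unfold 3 (reflect across h@1): 8 holes -> [(0, 0), (0, 3), (0, 4), (0, 7), (1, 0), (1, 3), (1, 4), (1, 7)]
Unfold 4 (reflect across h@2): 16 holes -> [(0, 0), (0, 3), (0, 4), (0, 7), (1, 0), (1, 3), (1, 4), (1, 7), (2, 0), (2, 3), (2, 4), (2, 7), (3, 0), (3, 3), (3, 4), (3, 7)]
Unfold 5 (reflect across h@4): 32 holes -> [(0, 0), (0, 3), (0, 4), (0, 7), (1, 0), (1, 3), (1, 4), (1, 7), (2, 0), (2, 3), (2, 4), (2, 7), (3, 0), (3, 3), (3, 4), (3, 7), (4, 0), (4, 3), (4, 4), (4, 7), (5, 0), (5, 3), (5, 4), (5, 7), (6, 0), (6, 3), (6, 4), (6, 7), (7, 0), (7, 3), (7, 4), (7, 7)]

Answer: O..OO..O
O..OO..O
O..OO..O
O..OO..O
O..OO..O
O..OO..O
O..OO..O
O..OO..O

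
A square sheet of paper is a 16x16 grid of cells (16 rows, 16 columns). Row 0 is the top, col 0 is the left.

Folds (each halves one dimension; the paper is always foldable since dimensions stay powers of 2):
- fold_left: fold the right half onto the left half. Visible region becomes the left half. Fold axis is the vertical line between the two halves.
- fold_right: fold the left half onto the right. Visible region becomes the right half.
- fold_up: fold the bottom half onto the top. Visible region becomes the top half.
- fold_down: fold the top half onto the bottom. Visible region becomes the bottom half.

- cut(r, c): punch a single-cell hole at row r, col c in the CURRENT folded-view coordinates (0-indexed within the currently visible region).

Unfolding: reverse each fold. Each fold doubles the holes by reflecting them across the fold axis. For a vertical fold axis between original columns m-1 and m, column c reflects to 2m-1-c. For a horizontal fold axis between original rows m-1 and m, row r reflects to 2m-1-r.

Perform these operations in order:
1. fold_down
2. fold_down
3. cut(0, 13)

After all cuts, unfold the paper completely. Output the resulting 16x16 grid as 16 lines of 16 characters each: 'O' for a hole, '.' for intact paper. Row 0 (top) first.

Op 1 fold_down: fold axis h@8; visible region now rows[8,16) x cols[0,16) = 8x16
Op 2 fold_down: fold axis h@12; visible region now rows[12,16) x cols[0,16) = 4x16
Op 3 cut(0, 13): punch at orig (12,13); cuts so far [(12, 13)]; region rows[12,16) x cols[0,16) = 4x16
Unfold 1 (reflect across h@12): 2 holes -> [(11, 13), (12, 13)]
Unfold 2 (reflect across h@8): 4 holes -> [(3, 13), (4, 13), (11, 13), (12, 13)]

Answer: ................
................
................
.............O..
.............O..
................
................
................
................
................
................
.............O..
.............O..
................
................
................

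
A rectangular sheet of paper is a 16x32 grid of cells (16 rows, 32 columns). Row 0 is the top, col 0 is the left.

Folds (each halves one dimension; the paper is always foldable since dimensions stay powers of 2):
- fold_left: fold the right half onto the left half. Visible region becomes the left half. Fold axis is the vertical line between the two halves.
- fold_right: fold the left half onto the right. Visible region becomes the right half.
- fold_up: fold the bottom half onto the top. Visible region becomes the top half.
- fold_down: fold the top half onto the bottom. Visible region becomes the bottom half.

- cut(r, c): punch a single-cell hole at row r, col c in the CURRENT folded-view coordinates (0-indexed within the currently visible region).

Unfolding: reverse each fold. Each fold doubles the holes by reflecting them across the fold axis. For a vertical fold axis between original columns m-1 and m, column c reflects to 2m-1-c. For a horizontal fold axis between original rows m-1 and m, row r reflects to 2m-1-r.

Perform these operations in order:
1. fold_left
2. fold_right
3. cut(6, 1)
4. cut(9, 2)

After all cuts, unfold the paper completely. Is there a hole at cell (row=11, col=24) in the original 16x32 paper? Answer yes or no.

Op 1 fold_left: fold axis v@16; visible region now rows[0,16) x cols[0,16) = 16x16
Op 2 fold_right: fold axis v@8; visible region now rows[0,16) x cols[8,16) = 16x8
Op 3 cut(6, 1): punch at orig (6,9); cuts so far [(6, 9)]; region rows[0,16) x cols[8,16) = 16x8
Op 4 cut(9, 2): punch at orig (9,10); cuts so far [(6, 9), (9, 10)]; region rows[0,16) x cols[8,16) = 16x8
Unfold 1 (reflect across v@8): 4 holes -> [(6, 6), (6, 9), (9, 5), (9, 10)]
Unfold 2 (reflect across v@16): 8 holes -> [(6, 6), (6, 9), (6, 22), (6, 25), (9, 5), (9, 10), (9, 21), (9, 26)]
Holes: [(6, 6), (6, 9), (6, 22), (6, 25), (9, 5), (9, 10), (9, 21), (9, 26)]

Answer: no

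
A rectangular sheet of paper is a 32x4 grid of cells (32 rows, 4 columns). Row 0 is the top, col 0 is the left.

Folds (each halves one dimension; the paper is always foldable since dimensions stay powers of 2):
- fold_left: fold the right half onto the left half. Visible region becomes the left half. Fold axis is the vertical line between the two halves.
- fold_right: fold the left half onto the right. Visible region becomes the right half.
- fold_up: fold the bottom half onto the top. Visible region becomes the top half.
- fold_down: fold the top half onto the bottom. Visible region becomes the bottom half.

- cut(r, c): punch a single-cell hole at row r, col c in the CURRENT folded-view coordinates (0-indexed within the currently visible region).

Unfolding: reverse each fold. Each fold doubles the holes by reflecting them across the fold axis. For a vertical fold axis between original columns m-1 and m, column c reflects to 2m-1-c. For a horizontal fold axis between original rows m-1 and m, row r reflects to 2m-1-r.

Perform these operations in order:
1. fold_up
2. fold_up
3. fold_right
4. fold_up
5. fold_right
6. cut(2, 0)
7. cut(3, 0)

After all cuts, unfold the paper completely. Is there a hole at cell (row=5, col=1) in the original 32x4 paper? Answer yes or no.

Answer: yes

Derivation:
Op 1 fold_up: fold axis h@16; visible region now rows[0,16) x cols[0,4) = 16x4
Op 2 fold_up: fold axis h@8; visible region now rows[0,8) x cols[0,4) = 8x4
Op 3 fold_right: fold axis v@2; visible region now rows[0,8) x cols[2,4) = 8x2
Op 4 fold_up: fold axis h@4; visible region now rows[0,4) x cols[2,4) = 4x2
Op 5 fold_right: fold axis v@3; visible region now rows[0,4) x cols[3,4) = 4x1
Op 6 cut(2, 0): punch at orig (2,3); cuts so far [(2, 3)]; region rows[0,4) x cols[3,4) = 4x1
Op 7 cut(3, 0): punch at orig (3,3); cuts so far [(2, 3), (3, 3)]; region rows[0,4) x cols[3,4) = 4x1
Unfold 1 (reflect across v@3): 4 holes -> [(2, 2), (2, 3), (3, 2), (3, 3)]
Unfold 2 (reflect across h@4): 8 holes -> [(2, 2), (2, 3), (3, 2), (3, 3), (4, 2), (4, 3), (5, 2), (5, 3)]
Unfold 3 (reflect across v@2): 16 holes -> [(2, 0), (2, 1), (2, 2), (2, 3), (3, 0), (3, 1), (3, 2), (3, 3), (4, 0), (4, 1), (4, 2), (4, 3), (5, 0), (5, 1), (5, 2), (5, 3)]
Unfold 4 (reflect across h@8): 32 holes -> [(2, 0), (2, 1), (2, 2), (2, 3), (3, 0), (3, 1), (3, 2), (3, 3), (4, 0), (4, 1), (4, 2), (4, 3), (5, 0), (5, 1), (5, 2), (5, 3), (10, 0), (10, 1), (10, 2), (10, 3), (11, 0), (11, 1), (11, 2), (11, 3), (12, 0), (12, 1), (12, 2), (12, 3), (13, 0), (13, 1), (13, 2), (13, 3)]
Unfold 5 (reflect across h@16): 64 holes -> [(2, 0), (2, 1), (2, 2), (2, 3), (3, 0), (3, 1), (3, 2), (3, 3), (4, 0), (4, 1), (4, 2), (4, 3), (5, 0), (5, 1), (5, 2), (5, 3), (10, 0), (10, 1), (10, 2), (10, 3), (11, 0), (11, 1), (11, 2), (11, 3), (12, 0), (12, 1), (12, 2), (12, 3), (13, 0), (13, 1), (13, 2), (13, 3), (18, 0), (18, 1), (18, 2), (18, 3), (19, 0), (19, 1), (19, 2), (19, 3), (20, 0), (20, 1), (20, 2), (20, 3), (21, 0), (21, 1), (21, 2), (21, 3), (26, 0), (26, 1), (26, 2), (26, 3), (27, 0), (27, 1), (27, 2), (27, 3), (28, 0), (28, 1), (28, 2), (28, 3), (29, 0), (29, 1), (29, 2), (29, 3)]
Holes: [(2, 0), (2, 1), (2, 2), (2, 3), (3, 0), (3, 1), (3, 2), (3, 3), (4, 0), (4, 1), (4, 2), (4, 3), (5, 0), (5, 1), (5, 2), (5, 3), (10, 0), (10, 1), (10, 2), (10, 3), (11, 0), (11, 1), (11, 2), (11, 3), (12, 0), (12, 1), (12, 2), (12, 3), (13, 0), (13, 1), (13, 2), (13, 3), (18, 0), (18, 1), (18, 2), (18, 3), (19, 0), (19, 1), (19, 2), (19, 3), (20, 0), (20, 1), (20, 2), (20, 3), (21, 0), (21, 1), (21, 2), (21, 3), (26, 0), (26, 1), (26, 2), (26, 3), (27, 0), (27, 1), (27, 2), (27, 3), (28, 0), (28, 1), (28, 2), (28, 3), (29, 0), (29, 1), (29, 2), (29, 3)]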